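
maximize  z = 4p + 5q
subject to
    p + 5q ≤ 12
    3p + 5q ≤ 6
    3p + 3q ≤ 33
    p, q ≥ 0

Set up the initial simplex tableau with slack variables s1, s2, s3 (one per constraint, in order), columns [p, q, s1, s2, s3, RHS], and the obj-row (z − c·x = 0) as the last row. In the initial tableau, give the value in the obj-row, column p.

-4

The obj-row carries the negated objective coefficients: the p entry is -4.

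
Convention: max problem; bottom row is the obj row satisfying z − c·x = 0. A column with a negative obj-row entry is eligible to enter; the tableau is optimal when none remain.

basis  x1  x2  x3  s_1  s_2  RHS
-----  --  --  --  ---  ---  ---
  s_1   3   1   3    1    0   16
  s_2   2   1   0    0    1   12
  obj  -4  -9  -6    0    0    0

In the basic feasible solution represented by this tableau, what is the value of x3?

0

x3 is not in the basis, so in the current basic feasible solution x3 = 0.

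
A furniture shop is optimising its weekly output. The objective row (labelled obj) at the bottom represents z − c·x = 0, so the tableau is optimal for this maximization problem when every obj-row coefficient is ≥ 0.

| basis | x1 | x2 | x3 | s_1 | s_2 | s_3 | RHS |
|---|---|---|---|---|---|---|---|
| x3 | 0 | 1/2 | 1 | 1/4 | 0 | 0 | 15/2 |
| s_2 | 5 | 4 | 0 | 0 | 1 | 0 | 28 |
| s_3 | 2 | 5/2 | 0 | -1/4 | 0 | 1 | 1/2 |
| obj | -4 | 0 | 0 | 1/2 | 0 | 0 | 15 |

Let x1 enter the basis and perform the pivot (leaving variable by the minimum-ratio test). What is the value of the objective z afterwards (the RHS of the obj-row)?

16

Ratio test on column x1 — row 1: entry 0 ≤ 0; row 2: 28/5 = 28/5; row 3: (1/2)/2 = 1/4. Minimum is 1/4 at row 3 (s_3 leaves); pivot element 2.
Pivot on row 3; the obj-row RHS becomes 15 − (-4)·(1/4) = 16.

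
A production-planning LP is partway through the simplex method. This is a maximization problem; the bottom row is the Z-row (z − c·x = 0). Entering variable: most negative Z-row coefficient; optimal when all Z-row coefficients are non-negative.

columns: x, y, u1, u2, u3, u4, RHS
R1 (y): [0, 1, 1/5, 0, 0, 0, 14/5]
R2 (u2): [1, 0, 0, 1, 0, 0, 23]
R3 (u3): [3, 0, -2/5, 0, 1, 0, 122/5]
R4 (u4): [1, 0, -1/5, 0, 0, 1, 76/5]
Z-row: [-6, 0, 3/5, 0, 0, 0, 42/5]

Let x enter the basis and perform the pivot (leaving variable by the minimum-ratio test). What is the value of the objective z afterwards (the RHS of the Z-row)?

Ratio test on column x — row 1: entry 0 ≤ 0; row 2: 23/1 = 23; row 3: (122/5)/3 = 122/15; row 4: (76/5)/1 = 76/5. Minimum is 122/15 at row 3 (u3 leaves); pivot element 3.
Pivot on row 3; the Z-row RHS becomes 42/5 − (-6)·(122/15) = 286/5.

286/5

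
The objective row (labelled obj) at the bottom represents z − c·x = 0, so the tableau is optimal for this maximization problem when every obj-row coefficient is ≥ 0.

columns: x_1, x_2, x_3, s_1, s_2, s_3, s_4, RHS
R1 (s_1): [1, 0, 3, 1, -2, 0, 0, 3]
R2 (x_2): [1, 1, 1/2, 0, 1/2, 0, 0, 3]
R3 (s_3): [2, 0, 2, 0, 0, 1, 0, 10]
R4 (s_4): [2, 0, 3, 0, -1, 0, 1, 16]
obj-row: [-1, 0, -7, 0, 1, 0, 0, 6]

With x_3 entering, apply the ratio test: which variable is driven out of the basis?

s_1

Column x_3 entries and ratios — s_1: 3/3 = 1; x_2: 3/(1/2) = 6; s_3: 10/2 = 5; s_4: 16/3 = 16/3.
Smallest ratio is 1 in the row of s_1, so s_1 leaves.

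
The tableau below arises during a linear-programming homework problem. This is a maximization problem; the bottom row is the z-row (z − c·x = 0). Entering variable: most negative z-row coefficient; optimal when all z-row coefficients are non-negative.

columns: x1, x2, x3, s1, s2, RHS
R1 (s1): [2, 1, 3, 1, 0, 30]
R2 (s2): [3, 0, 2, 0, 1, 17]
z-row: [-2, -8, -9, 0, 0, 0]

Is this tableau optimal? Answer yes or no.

The z-row has a negative entry -9 in column x3, so it is not optimal.

no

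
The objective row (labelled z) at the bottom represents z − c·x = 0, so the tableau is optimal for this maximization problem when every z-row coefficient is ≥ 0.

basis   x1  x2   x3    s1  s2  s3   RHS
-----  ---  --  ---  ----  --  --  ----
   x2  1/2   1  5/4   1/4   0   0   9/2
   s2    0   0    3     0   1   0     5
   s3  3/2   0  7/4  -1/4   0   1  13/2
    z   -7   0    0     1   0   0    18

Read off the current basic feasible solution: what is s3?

13/2

s3 is basic (row 3); its value is the RHS of that row, 13/2.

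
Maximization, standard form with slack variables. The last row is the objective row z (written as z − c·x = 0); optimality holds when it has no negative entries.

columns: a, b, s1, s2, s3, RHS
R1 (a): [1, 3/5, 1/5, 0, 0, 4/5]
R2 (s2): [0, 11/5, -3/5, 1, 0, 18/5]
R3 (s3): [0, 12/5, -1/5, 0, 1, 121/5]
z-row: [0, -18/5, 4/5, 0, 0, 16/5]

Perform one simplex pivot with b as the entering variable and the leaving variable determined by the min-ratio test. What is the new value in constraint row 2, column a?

-11/3

Ratio test on column b — row 1: (4/5)/(3/5) = 4/3; row 2: (18/5)/(11/5) = 18/11; row 3: (121/5)/(12/5) = 121/12. Minimum is 4/3 at row 1 (a leaves); pivot element 3/5.
Divide row 1 by 3/5; eliminate column b from the other rows.
Row 2 update in column a: 0 − (11/5)·(5/3) = -11/3.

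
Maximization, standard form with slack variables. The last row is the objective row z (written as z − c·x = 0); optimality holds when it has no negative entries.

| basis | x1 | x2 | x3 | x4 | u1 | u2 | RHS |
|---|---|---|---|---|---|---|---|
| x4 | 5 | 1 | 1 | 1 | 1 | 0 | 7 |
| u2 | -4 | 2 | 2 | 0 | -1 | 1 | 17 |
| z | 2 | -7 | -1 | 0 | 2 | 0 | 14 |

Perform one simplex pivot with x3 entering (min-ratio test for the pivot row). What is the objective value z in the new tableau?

Ratio test on column x3 — row 1: 7/1 = 7; row 2: 17/2 = 17/2. Minimum is 7 at row 1 (x4 leaves); pivot element 1.
Pivot on row 1; the z-row RHS becomes 14 − (-1)·7 = 21.

21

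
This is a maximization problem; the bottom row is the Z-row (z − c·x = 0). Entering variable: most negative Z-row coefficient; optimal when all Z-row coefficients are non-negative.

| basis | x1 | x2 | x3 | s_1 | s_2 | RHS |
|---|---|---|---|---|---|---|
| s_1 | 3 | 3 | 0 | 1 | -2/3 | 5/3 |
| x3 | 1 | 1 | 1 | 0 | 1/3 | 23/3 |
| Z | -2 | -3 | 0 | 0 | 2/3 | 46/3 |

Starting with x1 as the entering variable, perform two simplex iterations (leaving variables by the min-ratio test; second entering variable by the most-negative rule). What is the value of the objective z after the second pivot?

Ratio test on column x1 — row 1: (5/3)/3 = 5/9; row 2: (23/3)/1 = 23/3. Minimum is 5/9 at row 1 (s_1 leaves); pivot element 3.
Pivot on row 1; the Z-row RHS becomes 46/3 − (-2)·(5/9) = 148/9.
Next entering variable (most negative Z-row entry -1): x2.
Ratio test on column x2 — row 1: (5/9)/1 = 5/9; row 2: entry 0 ≤ 0. Minimum is 5/9 at row 1 (x1 leaves); pivot element 1.
After the second pivot the Z-row RHS is 148/9 − (-1)·(5/9) = 17.

17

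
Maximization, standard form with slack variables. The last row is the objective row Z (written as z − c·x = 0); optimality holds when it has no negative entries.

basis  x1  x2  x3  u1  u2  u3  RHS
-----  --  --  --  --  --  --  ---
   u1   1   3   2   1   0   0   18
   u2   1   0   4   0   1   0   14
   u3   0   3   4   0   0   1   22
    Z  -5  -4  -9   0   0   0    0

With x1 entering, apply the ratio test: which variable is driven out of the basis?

u2

Column x1 entries and ratios — u1: 18/1 = 18; u2: 14/1 = 14; u3: 0 ≤ 0, skip.
Smallest ratio is 14 in the row of u2, so u2 leaves.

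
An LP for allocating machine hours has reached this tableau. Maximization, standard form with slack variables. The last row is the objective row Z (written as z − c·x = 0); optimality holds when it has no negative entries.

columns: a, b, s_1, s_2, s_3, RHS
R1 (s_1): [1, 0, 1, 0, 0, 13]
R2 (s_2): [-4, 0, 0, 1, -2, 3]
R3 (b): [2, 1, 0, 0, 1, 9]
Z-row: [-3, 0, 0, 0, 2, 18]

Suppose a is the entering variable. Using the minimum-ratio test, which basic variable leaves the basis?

b

Column a entries and ratios — s_1: 13/1 = 13; s_2: -4 ≤ 0, skip; b: 9/2 = 9/2.
Smallest ratio is 9/2 in the row of b, so b leaves.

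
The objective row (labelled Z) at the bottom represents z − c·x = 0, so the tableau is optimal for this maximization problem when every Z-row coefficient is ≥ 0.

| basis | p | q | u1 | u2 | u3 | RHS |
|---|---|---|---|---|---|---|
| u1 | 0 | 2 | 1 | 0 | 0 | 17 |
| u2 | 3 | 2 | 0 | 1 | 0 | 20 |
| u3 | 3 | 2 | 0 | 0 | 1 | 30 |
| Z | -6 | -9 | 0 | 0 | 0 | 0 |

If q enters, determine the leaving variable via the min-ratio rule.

Column q entries and ratios — u1: 17/2 = 17/2; u2: 20/2 = 10; u3: 30/2 = 15.
Smallest ratio is 17/2 in the row of u1, so u1 leaves.

u1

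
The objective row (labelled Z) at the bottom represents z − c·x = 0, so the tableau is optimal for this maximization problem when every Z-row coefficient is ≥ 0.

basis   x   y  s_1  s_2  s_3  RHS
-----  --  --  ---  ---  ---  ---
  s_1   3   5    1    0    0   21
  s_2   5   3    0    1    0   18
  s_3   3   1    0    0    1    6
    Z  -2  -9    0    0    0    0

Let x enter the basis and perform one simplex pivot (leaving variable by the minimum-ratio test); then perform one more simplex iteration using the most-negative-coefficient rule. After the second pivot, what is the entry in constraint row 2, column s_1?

Ratio test on column x — row 1: 21/3 = 7; row 2: 18/5 = 18/5; row 3: 6/3 = 2. Minimum is 2 at row 3 (s_3 leaves); pivot element 3.
Divide row 3 by 3; eliminate column x from the other rows.
Second iteration: most negative Z-row entry is -25/3 in column y, so y enters.
Ratio test on column y — row 1: 15/4 = 15/4; row 2: 8/(4/3) = 6; row 3: 2/(1/3) = 6. Minimum is 15/4 at row 1 (s_1 leaves); pivot element 4.
Divide row 1 by 4; eliminate column y from the other rows.
After both pivots, the entry at constraint row 2, column s_1 is -1/3.

-1/3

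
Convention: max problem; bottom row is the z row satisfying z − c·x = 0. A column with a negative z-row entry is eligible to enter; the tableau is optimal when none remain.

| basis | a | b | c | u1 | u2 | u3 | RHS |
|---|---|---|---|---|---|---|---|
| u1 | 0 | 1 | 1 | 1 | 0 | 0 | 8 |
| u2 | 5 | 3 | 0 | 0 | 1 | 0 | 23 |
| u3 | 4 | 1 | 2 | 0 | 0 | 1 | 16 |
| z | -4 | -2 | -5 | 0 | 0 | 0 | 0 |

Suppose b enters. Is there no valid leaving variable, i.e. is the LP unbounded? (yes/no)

Column b has positive entries in row(s) 1, 2, 3, so the ratio test bounds it — not unbounded.

no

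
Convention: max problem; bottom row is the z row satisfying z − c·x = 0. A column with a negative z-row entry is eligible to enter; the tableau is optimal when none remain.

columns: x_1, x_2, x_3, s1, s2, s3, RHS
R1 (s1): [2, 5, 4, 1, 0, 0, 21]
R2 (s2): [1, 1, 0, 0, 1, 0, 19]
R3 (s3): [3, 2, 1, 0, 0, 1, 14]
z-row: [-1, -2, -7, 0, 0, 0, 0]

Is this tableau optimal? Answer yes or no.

no

The z-row has a negative entry -7 in column x_3, so it is not optimal.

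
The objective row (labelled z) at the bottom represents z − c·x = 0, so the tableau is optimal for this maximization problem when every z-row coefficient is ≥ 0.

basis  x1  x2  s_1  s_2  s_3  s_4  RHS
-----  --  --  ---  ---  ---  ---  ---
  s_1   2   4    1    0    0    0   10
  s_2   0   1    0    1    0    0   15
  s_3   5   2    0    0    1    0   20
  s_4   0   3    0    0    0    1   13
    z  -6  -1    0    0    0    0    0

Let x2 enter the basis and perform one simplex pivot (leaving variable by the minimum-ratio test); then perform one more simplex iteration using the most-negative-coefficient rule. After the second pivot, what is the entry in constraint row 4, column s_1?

Ratio test on column x2 — row 1: 10/4 = 5/2; row 2: 15/1 = 15; row 3: 20/2 = 10; row 4: 13/3 = 13/3. Minimum is 5/2 at row 1 (s_1 leaves); pivot element 4.
Divide row 1 by 4; eliminate column x2 from the other rows.
Second iteration: most negative z-row entry is -11/2 in column x1, so x1 enters.
Ratio test on column x1 — row 1: (5/2)/(1/2) = 5; row 2: entry -1/2 ≤ 0; row 3: 15/4 = 15/4; row 4: entry -3/2 ≤ 0. Minimum is 15/4 at row 3 (s_3 leaves); pivot element 4.
Divide row 3 by 4; eliminate column x1 from the other rows.
After both pivots, the entry at constraint row 4, column s_1 is -15/16.

-15/16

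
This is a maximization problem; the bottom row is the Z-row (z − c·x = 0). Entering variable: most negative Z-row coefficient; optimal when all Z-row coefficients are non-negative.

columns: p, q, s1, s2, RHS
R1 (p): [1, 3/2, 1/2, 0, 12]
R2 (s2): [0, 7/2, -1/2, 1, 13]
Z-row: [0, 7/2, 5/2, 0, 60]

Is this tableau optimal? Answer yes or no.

Every Z-row coefficient is ≥ 0, so the tableau is optimal.

yes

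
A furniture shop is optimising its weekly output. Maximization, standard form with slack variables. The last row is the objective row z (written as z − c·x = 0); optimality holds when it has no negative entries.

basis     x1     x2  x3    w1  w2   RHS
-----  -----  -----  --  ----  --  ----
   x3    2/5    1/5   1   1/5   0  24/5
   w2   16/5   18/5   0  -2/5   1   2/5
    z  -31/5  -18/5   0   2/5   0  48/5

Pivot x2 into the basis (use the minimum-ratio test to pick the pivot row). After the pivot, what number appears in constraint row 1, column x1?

2/9

Ratio test on column x2 — row 1: (24/5)/(1/5) = 24; row 2: (2/5)/(18/5) = 1/9. Minimum is 1/9 at row 2 (w2 leaves); pivot element 18/5.
Divide row 2 by 18/5; eliminate column x2 from the other rows.
Row 1 update in column x1: 2/5 − (1/5)·(8/9) = 2/9.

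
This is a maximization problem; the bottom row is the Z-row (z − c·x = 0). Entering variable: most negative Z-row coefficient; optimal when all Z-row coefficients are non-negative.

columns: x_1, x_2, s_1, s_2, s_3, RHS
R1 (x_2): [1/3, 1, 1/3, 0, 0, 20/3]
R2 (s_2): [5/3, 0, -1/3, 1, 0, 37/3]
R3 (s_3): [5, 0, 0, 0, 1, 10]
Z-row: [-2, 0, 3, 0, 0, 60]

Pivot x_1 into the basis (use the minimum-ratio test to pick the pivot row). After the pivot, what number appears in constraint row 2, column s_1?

Ratio test on column x_1 — row 1: (20/3)/(1/3) = 20; row 2: (37/3)/(5/3) = 37/5; row 3: 10/5 = 2. Minimum is 2 at row 3 (s_3 leaves); pivot element 5.
Divide row 3 by 5; eliminate column x_1 from the other rows.
Row 2 update in column s_1: -1/3 − (5/3)·0 = -1/3.

-1/3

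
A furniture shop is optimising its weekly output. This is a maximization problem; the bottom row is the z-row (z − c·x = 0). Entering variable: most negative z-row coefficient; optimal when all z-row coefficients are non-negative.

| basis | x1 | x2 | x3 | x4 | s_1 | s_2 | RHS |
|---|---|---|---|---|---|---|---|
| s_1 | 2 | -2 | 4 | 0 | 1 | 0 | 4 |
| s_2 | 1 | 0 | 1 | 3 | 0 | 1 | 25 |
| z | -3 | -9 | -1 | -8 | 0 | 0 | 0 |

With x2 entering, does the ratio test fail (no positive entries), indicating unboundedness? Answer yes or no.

Every constraint-row entry in column x2 is ≤ 0, so increasing x2 is unbounded.

yes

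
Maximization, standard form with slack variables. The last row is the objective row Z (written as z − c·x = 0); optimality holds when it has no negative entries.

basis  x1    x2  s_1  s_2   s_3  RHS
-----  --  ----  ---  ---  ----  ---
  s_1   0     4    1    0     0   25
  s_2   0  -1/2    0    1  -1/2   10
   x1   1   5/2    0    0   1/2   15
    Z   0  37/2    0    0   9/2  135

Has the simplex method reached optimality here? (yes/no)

yes

Every Z-row coefficient is ≥ 0, so the tableau is optimal.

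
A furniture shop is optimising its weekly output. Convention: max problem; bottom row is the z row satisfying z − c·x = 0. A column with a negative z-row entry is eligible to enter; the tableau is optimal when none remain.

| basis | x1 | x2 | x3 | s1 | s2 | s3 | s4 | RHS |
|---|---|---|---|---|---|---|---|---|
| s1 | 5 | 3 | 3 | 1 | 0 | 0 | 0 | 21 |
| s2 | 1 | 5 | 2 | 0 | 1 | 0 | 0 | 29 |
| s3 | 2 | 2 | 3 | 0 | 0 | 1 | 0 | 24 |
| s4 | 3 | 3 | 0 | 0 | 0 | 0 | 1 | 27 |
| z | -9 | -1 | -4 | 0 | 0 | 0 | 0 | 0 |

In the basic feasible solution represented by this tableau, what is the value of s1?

21

s1 is basic (row 1); its value is the RHS of that row, 21.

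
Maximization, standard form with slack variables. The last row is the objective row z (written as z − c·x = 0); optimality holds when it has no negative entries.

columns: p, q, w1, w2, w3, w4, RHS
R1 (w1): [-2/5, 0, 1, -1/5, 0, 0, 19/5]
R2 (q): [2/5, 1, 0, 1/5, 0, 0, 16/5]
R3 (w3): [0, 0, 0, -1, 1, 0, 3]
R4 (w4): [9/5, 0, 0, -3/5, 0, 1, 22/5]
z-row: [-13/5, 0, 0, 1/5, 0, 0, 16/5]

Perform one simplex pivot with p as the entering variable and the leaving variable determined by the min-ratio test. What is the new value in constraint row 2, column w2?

Ratio test on column p — row 1: entry -2/5 ≤ 0; row 2: (16/5)/(2/5) = 8; row 3: entry 0 ≤ 0; row 4: (22/5)/(9/5) = 22/9. Minimum is 22/9 at row 4 (w4 leaves); pivot element 9/5.
Divide row 4 by 9/5; eliminate column p from the other rows.
Row 2 update in column w2: 1/5 − (2/5)·(-1/3) = 1/3.

1/3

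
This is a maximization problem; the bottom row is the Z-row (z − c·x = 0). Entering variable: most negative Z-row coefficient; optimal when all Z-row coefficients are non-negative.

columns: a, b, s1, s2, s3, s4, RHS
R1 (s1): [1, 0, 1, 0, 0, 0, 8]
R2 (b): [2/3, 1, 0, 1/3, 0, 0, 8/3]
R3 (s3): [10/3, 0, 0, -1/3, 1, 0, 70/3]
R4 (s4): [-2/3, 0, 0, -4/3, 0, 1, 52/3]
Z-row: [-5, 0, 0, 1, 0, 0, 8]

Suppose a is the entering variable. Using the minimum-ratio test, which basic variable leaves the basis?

b

Column a entries and ratios — s1: 8/1 = 8; b: (8/3)/(2/3) = 4; s3: (70/3)/(10/3) = 7; s4: -2/3 ≤ 0, skip.
Smallest ratio is 4 in the row of b, so b leaves.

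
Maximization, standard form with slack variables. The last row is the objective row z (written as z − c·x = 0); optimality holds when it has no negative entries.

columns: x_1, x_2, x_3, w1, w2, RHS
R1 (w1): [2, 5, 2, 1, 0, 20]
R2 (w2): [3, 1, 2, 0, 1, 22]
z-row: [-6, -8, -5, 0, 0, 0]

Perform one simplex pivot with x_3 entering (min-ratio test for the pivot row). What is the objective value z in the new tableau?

Ratio test on column x_3 — row 1: 20/2 = 10; row 2: 22/2 = 11. Minimum is 10 at row 1 (w1 leaves); pivot element 2.
Pivot on row 1; the z-row RHS becomes 0 − (-5)·10 = 50.

50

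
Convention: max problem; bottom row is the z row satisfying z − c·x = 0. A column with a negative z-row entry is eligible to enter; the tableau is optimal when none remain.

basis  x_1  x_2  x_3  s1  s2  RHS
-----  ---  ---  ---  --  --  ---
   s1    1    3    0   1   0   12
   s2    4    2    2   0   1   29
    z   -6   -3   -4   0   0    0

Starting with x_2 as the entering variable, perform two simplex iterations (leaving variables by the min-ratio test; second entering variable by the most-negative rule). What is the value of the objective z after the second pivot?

Ratio test on column x_2 — row 1: 12/3 = 4; row 2: 29/2 = 29/2. Minimum is 4 at row 1 (s1 leaves); pivot element 3.
Pivot on row 1; the z-row RHS becomes 0 − (-3)·4 = 12.
Next entering variable (most negative z-row entry -5): x_1.
Ratio test on column x_1 — row 1: 4/(1/3) = 12; row 2: 21/(10/3) = 63/10. Minimum is 63/10 at row 2 (s2 leaves); pivot element 10/3.
After the second pivot the z-row RHS is 12 − (-5)·(63/10) = 87/2.

87/2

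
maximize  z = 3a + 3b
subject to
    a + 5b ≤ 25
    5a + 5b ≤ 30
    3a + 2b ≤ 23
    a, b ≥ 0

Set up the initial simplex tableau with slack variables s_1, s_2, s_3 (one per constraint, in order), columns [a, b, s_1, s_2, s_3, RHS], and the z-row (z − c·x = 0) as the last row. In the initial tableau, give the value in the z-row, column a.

-3

The z-row carries the negated objective coefficients: the a entry is -3.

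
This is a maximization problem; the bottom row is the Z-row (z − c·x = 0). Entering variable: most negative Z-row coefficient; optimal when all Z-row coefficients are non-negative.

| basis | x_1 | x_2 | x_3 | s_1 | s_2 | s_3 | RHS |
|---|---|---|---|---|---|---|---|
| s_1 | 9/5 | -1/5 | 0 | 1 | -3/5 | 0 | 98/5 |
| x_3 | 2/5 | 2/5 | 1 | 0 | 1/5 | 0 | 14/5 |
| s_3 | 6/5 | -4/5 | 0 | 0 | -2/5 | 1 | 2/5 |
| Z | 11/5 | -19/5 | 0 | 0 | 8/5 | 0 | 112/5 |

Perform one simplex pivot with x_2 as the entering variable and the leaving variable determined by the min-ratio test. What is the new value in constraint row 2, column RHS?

Ratio test on column x_2 — row 1: entry -1/5 ≤ 0; row 2: (14/5)/(2/5) = 7; row 3: entry -4/5 ≤ 0. Minimum is 7 at row 2 (x_3 leaves); pivot element 2/5.
Divide row 2 by 2/5; eliminate column x_2 from the other rows.
In the new row 2, the RHS entry is the old entry divided by the pivot: (14/5)/(2/5) = 7.

7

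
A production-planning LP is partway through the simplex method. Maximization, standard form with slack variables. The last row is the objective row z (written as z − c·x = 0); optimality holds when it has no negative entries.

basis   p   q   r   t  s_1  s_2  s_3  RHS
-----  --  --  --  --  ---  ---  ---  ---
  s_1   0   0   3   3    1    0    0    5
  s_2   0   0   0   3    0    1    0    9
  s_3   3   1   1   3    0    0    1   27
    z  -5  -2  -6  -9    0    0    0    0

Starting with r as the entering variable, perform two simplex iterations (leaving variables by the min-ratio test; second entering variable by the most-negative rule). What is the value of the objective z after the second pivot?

470/9

Ratio test on column r — row 1: 5/3 = 5/3; row 2: entry 0 ≤ 0; row 3: 27/1 = 27. Minimum is 5/3 at row 1 (s_1 leaves); pivot element 3.
Pivot on row 1; the z-row RHS becomes 0 − (-6)·(5/3) = 10.
Next entering variable (most negative z-row entry -5): p.
Ratio test on column p — row 1: entry 0 ≤ 0; row 2: entry 0 ≤ 0; row 3: (76/3)/3 = 76/9. Minimum is 76/9 at row 3 (s_3 leaves); pivot element 3.
After the second pivot the z-row RHS is 10 − (-5)·(76/9) = 470/9.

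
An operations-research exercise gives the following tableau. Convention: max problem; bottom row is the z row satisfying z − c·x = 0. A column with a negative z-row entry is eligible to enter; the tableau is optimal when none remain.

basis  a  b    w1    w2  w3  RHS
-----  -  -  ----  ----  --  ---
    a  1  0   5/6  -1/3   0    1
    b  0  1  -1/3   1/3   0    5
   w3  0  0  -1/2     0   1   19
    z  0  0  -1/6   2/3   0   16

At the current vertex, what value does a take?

a is basic (row 1); its value is the RHS of that row, 1.

1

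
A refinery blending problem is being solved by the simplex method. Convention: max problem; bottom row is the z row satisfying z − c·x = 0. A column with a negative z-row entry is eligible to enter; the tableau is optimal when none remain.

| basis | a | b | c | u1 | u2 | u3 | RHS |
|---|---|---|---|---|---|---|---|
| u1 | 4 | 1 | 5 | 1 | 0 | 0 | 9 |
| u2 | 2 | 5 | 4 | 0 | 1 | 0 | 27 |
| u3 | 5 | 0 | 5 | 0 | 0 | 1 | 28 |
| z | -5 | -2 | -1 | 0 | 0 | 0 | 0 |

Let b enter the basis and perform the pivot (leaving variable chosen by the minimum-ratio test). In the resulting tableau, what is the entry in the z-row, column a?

-21/5

Ratio test on column b — row 1: 9/1 = 9; row 2: 27/5 = 27/5; row 3: entry 0 ≤ 0. Minimum is 27/5 at row 2 (u2 leaves); pivot element 5.
Divide row 2 by 5; eliminate column b from the other rows.
z-row update in column a: -5 − (-2)·(2/5) = -21/5.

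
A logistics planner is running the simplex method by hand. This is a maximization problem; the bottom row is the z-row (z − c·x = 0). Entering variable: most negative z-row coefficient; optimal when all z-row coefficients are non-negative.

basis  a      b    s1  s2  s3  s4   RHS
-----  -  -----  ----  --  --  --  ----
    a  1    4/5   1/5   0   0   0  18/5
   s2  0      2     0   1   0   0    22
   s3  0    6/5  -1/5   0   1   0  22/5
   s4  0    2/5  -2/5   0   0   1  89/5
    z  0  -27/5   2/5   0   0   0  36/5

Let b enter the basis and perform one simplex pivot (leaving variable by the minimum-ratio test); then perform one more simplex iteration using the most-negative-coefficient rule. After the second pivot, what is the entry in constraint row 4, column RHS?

17

Ratio test on column b — row 1: (18/5)/(4/5) = 9/2; row 2: 22/2 = 11; row 3: (22/5)/(6/5) = 11/3; row 4: (89/5)/(2/5) = 89/2. Minimum is 11/3 at row 3 (s3 leaves); pivot element 6/5.
Divide row 3 by 6/5; eliminate column b from the other rows.
Second iteration: most negative z-row entry is -1/2 in column s1, so s1 enters.
Ratio test on column s1 — row 1: (2/3)/(1/3) = 2; row 2: (44/3)/(1/3) = 44; row 3: entry -1/6 ≤ 0; row 4: entry -1/3 ≤ 0. Minimum is 2 at row 1 (a leaves); pivot element 1/3.
Divide row 1 by 1/3; eliminate column s1 from the other rows.
After both pivots, the entry at constraint row 4, column RHS is 17.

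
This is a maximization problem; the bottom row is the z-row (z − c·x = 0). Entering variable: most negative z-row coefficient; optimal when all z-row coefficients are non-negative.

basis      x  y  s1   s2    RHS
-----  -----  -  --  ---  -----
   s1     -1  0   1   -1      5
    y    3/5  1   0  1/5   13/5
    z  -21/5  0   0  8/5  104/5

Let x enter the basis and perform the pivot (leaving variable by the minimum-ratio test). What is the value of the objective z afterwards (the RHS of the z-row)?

Ratio test on column x — row 1: entry -1 ≤ 0; row 2: (13/5)/(3/5) = 13/3. Minimum is 13/3 at row 2 (y leaves); pivot element 3/5.
Pivot on row 2; the z-row RHS becomes 104/5 − (-21/5)·(13/3) = 39.

39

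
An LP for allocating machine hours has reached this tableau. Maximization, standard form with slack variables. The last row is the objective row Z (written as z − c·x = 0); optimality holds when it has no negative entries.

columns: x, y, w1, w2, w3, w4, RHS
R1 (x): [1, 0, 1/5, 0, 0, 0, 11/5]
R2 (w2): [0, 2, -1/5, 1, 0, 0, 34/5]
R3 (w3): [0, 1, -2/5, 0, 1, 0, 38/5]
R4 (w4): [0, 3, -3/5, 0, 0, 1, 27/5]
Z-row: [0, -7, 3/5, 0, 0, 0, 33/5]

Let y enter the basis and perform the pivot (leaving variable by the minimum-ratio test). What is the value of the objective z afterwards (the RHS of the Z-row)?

96/5

Ratio test on column y — row 1: entry 0 ≤ 0; row 2: (34/5)/2 = 17/5; row 3: (38/5)/1 = 38/5; row 4: (27/5)/3 = 9/5. Minimum is 9/5 at row 4 (w4 leaves); pivot element 3.
Pivot on row 4; the Z-row RHS becomes 33/5 − (-7)·(9/5) = 96/5.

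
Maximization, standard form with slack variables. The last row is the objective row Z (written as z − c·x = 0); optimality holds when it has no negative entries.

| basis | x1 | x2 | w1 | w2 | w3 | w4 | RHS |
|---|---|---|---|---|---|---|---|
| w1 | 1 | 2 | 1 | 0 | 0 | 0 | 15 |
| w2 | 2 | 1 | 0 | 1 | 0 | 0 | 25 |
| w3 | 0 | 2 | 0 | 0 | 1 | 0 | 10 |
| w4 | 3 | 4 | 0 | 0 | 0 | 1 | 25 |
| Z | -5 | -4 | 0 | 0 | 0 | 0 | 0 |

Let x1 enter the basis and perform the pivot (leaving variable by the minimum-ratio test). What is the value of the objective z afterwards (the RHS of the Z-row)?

Ratio test on column x1 — row 1: 15/1 = 15; row 2: 25/2 = 25/2; row 3: entry 0 ≤ 0; row 4: 25/3 = 25/3. Minimum is 25/3 at row 4 (w4 leaves); pivot element 3.
Pivot on row 4; the Z-row RHS becomes 0 − (-5)·(25/3) = 125/3.

125/3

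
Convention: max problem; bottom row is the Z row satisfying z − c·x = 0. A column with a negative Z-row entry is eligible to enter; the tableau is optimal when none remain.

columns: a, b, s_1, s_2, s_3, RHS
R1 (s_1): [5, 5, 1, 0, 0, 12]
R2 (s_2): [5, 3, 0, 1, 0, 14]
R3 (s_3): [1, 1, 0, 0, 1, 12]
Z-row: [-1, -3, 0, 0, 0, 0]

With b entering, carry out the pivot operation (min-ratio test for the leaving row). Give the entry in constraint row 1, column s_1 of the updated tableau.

Ratio test on column b — row 1: 12/5 = 12/5; row 2: 14/3 = 14/3; row 3: 12/1 = 12. Minimum is 12/5 at row 1 (s_1 leaves); pivot element 5.
Divide row 1 by 5; eliminate column b from the other rows.
In the new row 1, the s_1 entry is the old entry divided by the pivot: 1/5 = 1/5.

1/5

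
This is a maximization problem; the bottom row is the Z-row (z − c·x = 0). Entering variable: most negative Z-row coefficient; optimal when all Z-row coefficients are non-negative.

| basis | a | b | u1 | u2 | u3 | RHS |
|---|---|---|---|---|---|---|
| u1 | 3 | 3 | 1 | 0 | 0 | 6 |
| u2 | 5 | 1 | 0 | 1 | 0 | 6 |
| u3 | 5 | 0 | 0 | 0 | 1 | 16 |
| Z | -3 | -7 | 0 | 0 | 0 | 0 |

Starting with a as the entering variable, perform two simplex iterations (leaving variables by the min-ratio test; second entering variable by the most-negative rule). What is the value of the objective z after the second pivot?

10

Ratio test on column a — row 1: 6/3 = 2; row 2: 6/5 = 6/5; row 3: 16/5 = 16/5. Minimum is 6/5 at row 2 (u2 leaves); pivot element 5.
Pivot on row 2; the Z-row RHS becomes 0 − (-3)·(6/5) = 18/5.
Next entering variable (most negative Z-row entry -32/5): b.
Ratio test on column b — row 1: (12/5)/(12/5) = 1; row 2: (6/5)/(1/5) = 6; row 3: entry -1 ≤ 0. Minimum is 1 at row 1 (u1 leaves); pivot element 12/5.
After the second pivot the Z-row RHS is 18/5 − (-32/5)·1 = 10.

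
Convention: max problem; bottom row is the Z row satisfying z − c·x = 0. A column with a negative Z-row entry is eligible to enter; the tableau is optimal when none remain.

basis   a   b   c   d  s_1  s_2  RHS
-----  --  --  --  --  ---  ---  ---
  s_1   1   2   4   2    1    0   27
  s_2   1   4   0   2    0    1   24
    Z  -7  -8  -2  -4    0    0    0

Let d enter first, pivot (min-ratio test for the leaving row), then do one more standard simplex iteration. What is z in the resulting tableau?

Ratio test on column d — row 1: 27/2 = 27/2; row 2: 24/2 = 12. Minimum is 12 at row 2 (s_2 leaves); pivot element 2.
Pivot on row 2; the Z-row RHS becomes 0 − (-4)·12 = 48.
Next entering variable (most negative Z-row entry -5): a.
Ratio test on column a — row 1: entry 0 ≤ 0; row 2: 12/(1/2) = 24. Minimum is 24 at row 2 (d leaves); pivot element 1/2.
After the second pivot the Z-row RHS is 48 − (-5)·24 = 168.

168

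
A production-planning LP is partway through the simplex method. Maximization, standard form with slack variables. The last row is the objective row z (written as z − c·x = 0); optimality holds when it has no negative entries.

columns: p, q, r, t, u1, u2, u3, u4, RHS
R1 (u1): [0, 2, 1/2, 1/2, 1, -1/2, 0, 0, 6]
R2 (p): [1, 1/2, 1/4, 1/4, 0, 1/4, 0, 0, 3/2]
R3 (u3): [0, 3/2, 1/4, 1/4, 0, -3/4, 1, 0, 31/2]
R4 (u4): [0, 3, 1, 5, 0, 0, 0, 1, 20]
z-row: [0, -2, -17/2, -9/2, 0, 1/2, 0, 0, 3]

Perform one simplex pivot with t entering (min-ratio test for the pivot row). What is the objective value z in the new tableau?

Ratio test on column t — row 1: 6/(1/2) = 12; row 2: (3/2)/(1/4) = 6; row 3: (31/2)/(1/4) = 62; row 4: 20/5 = 4. Minimum is 4 at row 4 (u4 leaves); pivot element 5.
Pivot on row 4; the z-row RHS becomes 3 − (-9/2)·4 = 21.

21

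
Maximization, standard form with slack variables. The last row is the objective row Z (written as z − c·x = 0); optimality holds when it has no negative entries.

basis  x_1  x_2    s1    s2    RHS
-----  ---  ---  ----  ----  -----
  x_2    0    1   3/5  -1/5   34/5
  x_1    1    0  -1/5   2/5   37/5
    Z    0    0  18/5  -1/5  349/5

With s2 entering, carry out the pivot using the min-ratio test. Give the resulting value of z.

147/2

Ratio test on column s2 — row 1: entry -1/5 ≤ 0; row 2: (37/5)/(2/5) = 37/2. Minimum is 37/2 at row 2 (x_1 leaves); pivot element 2/5.
Pivot on row 2; the Z-row RHS becomes 349/5 − (-1/5)·(37/2) = 147/2.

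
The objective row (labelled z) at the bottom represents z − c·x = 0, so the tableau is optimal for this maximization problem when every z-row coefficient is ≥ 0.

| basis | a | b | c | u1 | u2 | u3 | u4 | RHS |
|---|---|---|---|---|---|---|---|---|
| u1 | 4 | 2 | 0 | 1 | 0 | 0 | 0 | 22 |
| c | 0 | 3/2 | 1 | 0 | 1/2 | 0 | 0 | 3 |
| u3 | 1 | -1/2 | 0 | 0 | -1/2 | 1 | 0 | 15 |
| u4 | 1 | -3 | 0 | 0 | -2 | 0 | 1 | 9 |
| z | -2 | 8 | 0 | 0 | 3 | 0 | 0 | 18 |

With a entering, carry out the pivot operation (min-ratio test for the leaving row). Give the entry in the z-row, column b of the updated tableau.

9

Ratio test on column a — row 1: 22/4 = 11/2; row 2: entry 0 ≤ 0; row 3: 15/1 = 15; row 4: 9/1 = 9. Minimum is 11/2 at row 1 (u1 leaves); pivot element 4.
Divide row 1 by 4; eliminate column a from the other rows.
z-row update in column b: 8 − (-2)·(1/2) = 9.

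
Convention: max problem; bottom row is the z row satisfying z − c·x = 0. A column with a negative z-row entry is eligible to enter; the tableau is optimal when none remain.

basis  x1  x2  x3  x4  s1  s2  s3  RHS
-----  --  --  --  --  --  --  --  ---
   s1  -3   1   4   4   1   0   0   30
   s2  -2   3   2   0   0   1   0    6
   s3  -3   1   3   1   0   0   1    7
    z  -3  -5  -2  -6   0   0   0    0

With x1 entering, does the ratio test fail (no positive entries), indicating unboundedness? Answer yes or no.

yes

Every constraint-row entry in column x1 is ≤ 0, so increasing x1 is unbounded.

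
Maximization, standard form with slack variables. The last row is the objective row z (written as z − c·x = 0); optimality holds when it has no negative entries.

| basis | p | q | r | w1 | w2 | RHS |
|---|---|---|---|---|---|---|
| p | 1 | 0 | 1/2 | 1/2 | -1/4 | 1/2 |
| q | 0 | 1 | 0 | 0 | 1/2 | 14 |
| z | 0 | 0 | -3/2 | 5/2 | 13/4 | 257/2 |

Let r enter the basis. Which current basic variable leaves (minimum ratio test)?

Column r entries and ratios — p: (1/2)/(1/2) = 1; q: 0 ≤ 0, skip.
Smallest ratio is 1 in the row of p, so p leaves.

p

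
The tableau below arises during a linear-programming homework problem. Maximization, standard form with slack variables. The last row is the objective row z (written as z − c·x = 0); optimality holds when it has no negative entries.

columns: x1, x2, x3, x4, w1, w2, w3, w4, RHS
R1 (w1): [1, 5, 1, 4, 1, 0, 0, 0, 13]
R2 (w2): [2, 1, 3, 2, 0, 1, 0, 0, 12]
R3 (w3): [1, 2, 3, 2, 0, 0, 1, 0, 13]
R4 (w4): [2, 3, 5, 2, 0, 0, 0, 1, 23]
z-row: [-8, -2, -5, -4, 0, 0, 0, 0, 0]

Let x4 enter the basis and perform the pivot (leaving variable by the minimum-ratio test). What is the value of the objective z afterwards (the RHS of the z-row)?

Ratio test on column x4 — row 1: 13/4 = 13/4; row 2: 12/2 = 6; row 3: 13/2 = 13/2; row 4: 23/2 = 23/2. Minimum is 13/4 at row 1 (w1 leaves); pivot element 4.
Pivot on row 1; the z-row RHS becomes 0 − (-4)·(13/4) = 13.

13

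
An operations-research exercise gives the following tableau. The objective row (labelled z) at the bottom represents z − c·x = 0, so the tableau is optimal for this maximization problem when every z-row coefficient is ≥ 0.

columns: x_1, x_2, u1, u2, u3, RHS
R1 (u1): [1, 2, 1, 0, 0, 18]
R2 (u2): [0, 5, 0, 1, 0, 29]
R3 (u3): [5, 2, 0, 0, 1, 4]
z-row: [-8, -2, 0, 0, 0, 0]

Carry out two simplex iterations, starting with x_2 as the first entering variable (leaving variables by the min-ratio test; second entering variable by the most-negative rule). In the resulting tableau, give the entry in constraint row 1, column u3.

Ratio test on column x_2 — row 1: 18/2 = 9; row 2: 29/5 = 29/5; row 3: 4/2 = 2. Minimum is 2 at row 3 (u3 leaves); pivot element 2.
Divide row 3 by 2; eliminate column x_2 from the other rows.
Second iteration: most negative z-row entry is -3 in column x_1, so x_1 enters.
Ratio test on column x_1 — row 1: entry -4 ≤ 0; row 2: entry -25/2 ≤ 0; row 3: 2/(5/2) = 4/5. Minimum is 4/5 at row 3 (x_2 leaves); pivot element 5/2.
Divide row 3 by 5/2; eliminate column x_1 from the other rows.
After both pivots, the entry at constraint row 1, column u3 is -1/5.

-1/5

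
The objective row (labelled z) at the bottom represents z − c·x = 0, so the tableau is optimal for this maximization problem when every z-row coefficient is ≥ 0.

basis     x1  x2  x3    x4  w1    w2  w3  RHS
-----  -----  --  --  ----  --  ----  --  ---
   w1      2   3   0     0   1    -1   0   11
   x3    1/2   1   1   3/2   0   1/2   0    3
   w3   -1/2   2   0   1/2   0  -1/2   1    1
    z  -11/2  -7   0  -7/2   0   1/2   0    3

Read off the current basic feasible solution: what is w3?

w3 is basic (row 3); its value is the RHS of that row, 1.

1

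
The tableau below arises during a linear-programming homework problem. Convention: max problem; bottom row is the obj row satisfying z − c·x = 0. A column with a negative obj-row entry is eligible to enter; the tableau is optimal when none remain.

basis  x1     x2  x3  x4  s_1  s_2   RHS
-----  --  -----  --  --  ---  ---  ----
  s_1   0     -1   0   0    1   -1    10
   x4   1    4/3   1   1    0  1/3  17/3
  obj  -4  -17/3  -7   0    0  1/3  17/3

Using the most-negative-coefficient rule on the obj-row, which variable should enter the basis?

x3

Negative obj-row entries: x1: -4, x2: -17/3, x3: -7.
The most negative is -7 in column x3, so x3 enters.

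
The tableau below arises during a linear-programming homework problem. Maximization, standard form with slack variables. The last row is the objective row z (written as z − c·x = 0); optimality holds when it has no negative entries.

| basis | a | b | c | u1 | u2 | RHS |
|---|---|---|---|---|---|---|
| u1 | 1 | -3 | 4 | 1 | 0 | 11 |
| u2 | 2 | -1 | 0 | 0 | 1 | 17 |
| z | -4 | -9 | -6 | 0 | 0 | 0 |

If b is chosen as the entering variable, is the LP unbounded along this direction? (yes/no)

yes

Every constraint-row entry in column b is ≤ 0, so increasing b is unbounded.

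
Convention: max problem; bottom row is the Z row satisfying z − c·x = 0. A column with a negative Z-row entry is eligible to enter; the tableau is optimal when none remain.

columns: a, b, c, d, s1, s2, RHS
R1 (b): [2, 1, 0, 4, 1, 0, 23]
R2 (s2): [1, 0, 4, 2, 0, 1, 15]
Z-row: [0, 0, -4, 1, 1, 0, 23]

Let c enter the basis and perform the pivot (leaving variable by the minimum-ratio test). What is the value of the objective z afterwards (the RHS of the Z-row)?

38

Ratio test on column c — row 1: entry 0 ≤ 0; row 2: 15/4 = 15/4. Minimum is 15/4 at row 2 (s2 leaves); pivot element 4.
Pivot on row 2; the Z-row RHS becomes 23 − (-4)·(15/4) = 38.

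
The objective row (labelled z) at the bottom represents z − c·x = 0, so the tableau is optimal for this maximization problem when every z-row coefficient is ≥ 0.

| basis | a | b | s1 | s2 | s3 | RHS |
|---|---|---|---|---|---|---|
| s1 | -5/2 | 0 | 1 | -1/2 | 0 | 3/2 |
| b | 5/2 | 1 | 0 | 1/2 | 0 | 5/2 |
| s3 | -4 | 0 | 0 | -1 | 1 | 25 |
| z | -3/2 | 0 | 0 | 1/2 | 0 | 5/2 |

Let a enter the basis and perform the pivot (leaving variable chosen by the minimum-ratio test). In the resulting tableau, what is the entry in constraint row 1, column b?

Ratio test on column a — row 1: entry -5/2 ≤ 0; row 2: (5/2)/(5/2) = 1; row 3: entry -4 ≤ 0. Minimum is 1 at row 2 (b leaves); pivot element 5/2.
Divide row 2 by 5/2; eliminate column a from the other rows.
Row 1 update in column b: 0 − (-5/2)·(2/5) = 1.

1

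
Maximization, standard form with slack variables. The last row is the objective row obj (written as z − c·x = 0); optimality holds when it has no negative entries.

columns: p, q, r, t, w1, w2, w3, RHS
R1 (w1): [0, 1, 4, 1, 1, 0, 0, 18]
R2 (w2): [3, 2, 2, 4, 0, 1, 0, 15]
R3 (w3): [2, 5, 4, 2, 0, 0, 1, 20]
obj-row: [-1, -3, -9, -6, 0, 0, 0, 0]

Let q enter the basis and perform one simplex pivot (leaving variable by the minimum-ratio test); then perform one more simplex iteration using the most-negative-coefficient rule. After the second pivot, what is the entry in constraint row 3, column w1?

-1/4

Ratio test on column q — row 1: 18/1 = 18; row 2: 15/2 = 15/2; row 3: 20/5 = 4. Minimum is 4 at row 3 (w3 leaves); pivot element 5.
Divide row 3 by 5; eliminate column q from the other rows.
Second iteration: most negative obj-row entry is -33/5 in column r, so r enters.
Ratio test on column r — row 1: 14/(16/5) = 35/8; row 2: 7/(2/5) = 35/2; row 3: 4/(4/5) = 5. Minimum is 35/8 at row 1 (w1 leaves); pivot element 16/5.
Divide row 1 by 16/5; eliminate column r from the other rows.
After both pivots, the entry at constraint row 3, column w1 is -1/4.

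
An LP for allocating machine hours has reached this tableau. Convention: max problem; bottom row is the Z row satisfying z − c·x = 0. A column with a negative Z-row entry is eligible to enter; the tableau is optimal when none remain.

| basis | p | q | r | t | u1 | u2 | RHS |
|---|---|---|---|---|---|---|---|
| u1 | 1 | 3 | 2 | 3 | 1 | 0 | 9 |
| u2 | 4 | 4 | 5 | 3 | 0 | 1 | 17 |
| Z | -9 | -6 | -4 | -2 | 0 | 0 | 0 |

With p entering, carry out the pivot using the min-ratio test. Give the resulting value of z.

Ratio test on column p — row 1: 9/1 = 9; row 2: 17/4 = 17/4. Minimum is 17/4 at row 2 (u2 leaves); pivot element 4.
Pivot on row 2; the Z-row RHS becomes 0 − (-9)·(17/4) = 153/4.

153/4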